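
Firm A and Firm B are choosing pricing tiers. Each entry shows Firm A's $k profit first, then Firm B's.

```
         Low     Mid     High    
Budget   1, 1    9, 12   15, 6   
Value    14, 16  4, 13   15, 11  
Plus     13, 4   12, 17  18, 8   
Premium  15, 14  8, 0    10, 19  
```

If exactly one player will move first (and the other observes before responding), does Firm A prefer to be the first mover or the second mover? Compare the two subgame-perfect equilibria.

If Firm A leads: Firm B's best replies are Budget→Mid, Value→Low, Plus→Mid, Premium→High; Firm A's induced payoffs 9, 14, 12, 10; outcome (Value, Low), payoffs (14, 16).
If Firm B leads: Firm A's best replies are Low→Premium, Mid→Plus, High→Plus; Firm B's induced payoffs 14, 17, 8; outcome (Plus, Mid), payoffs (12, 17).
Firm A gets 14 moving first and 12 moving second, so Firm A prefers to move first.

first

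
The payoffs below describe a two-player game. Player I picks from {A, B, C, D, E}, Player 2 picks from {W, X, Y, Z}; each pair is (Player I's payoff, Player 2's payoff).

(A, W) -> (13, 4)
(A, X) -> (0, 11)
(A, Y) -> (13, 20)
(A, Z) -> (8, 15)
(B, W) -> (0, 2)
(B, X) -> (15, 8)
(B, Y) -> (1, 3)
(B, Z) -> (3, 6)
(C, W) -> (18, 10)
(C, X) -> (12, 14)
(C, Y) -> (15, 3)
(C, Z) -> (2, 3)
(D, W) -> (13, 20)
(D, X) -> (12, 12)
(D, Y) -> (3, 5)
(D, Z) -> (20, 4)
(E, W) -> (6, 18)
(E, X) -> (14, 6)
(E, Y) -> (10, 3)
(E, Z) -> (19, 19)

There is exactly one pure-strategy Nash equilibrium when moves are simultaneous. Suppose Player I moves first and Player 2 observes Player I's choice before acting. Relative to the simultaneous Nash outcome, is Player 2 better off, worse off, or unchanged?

Solve by backward induction (Player I leads).
- A: Player 2 compares 4, 11, 20, 15 and picks Y; Player I would get 13.
- B: Player 2 compares 2, 8, 3, 6 and picks X; Player I would get 15.
- C: Player 2 compares 10, 14, 3, 3 and picks X; Player I would get 12.
- D: Player 2 compares 20, 12, 5, 4 and picks W; Player I would get 13.
- E: Player 2 compares 18, 6, 3, 19 and picks Z; Player I would get 19.
Player I's induced payoffs are 13, 15, 12, 13, 19, so Player I commits to E. Subgame-perfect outcome: (E, Z) with payoffs (19, 19).
For the simultaneous game, intersect best replies.
Player I's best replies: W→C; X→B; Y→C; Z→D.
Player 2's best replies: A→Y; B→X; C→X; D→W; E→Z.
Only (B, X) has each player best-responding; Nash payoffs (15, 8).
Player 2 earns 19 sequentially versus 8 at the Nash outcome: better off.

better off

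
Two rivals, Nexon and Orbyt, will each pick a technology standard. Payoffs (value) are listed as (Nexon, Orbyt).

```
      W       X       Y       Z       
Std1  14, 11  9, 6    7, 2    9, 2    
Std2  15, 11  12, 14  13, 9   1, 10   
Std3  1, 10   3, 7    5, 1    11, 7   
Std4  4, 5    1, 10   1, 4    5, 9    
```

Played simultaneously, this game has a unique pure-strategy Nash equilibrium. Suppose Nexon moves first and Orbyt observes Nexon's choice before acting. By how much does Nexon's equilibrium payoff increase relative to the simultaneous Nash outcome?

2

Backward induction with Nexon moving first.
- Std1: Orbyt compares 11, 6, 2, 2 and picks W; Nexon would get 14.
- Std2: Orbyt compares 11, 14, 9, 10 and picks X; Nexon would get 12.
- Std3: Orbyt compares 10, 7, 1, 7 and picks W; Nexon would get 1.
- Std4: Orbyt compares 5, 10, 4, 9 and picks X; Nexon would get 1.
Maximizing over 14, 12, 1, 1, Nexon chooses Std1. Subgame-perfect outcome: (Std1, W) with payoffs (14, 11).
For the simultaneous game, intersect best replies.
Nexon's best replies: W→Std2; X→Std2; Y→Std2; Z→Std3.
Orbyt's best replies: Std1→W; Std2→X; Std3→W; Std4→X.
The unique mutual best reply is (Std2, X), giving (12, 14).
Nexon's commitment gain: 14 − 12 = 2.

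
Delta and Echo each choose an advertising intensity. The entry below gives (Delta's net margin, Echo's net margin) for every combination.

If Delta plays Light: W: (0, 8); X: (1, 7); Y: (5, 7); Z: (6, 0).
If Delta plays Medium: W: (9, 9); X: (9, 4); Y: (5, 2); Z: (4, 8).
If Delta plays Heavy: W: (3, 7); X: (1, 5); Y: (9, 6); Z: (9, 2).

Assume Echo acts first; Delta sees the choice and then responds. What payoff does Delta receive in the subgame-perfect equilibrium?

Delta best-responds to each possible Echo move:
- W: Delta compares 0, 9, 3 and picks Medium; Echo would get 9.
- X: Delta compares 1, 9, 1 and picks Medium; Echo would get 4.
- Y: Delta compares 5, 5, 9 and picks Heavy; Echo would get 6.
- Z: Delta compares 6, 4, 9 and picks Heavy; Echo would get 2.
Maximizing over 9, 4, 6, 2, Echo chooses W. Subgame-perfect outcome: (Medium, W) with payoffs (9, 9).

9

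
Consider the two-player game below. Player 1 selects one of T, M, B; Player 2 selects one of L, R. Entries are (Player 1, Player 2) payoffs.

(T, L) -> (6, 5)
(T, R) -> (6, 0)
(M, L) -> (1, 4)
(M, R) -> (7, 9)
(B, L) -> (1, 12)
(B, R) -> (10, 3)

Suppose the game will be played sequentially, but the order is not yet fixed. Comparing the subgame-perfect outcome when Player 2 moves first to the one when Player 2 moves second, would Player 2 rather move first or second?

second

If Player 1 leads: Player 2's best replies are T→L, M→R, B→L; Player 1's induced payoffs 6, 7, 1; outcome (M, R), payoffs (7, 9).
If Player 2 leads: Player 1's best replies are L→T, R→B; Player 2's induced payoffs 5, 3; outcome (T, L), payoffs (6, 5).
Player 2 gets 5 moving first and 9 moving second, so Player 2 prefers to move second.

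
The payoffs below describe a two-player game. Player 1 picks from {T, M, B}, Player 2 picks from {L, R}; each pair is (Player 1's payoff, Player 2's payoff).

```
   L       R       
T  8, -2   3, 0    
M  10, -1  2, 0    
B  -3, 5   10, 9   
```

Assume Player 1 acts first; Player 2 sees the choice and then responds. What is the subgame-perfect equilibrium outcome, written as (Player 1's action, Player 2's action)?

(B, R)

Work backward from Player 2's decision.
- T → Player 2 plays R (best of -2, 0); Player 1 gets 3.
- M → Player 2 plays R (best of -1, 0); Player 1 gets 2.
- B → Player 2 plays R (best of 5, 9); Player 1 gets 10.
Player 1's induced payoffs are 3, 2, 10, so Player 1 commits to B. Subgame-perfect outcome: (B, R) with payoffs (10, 9).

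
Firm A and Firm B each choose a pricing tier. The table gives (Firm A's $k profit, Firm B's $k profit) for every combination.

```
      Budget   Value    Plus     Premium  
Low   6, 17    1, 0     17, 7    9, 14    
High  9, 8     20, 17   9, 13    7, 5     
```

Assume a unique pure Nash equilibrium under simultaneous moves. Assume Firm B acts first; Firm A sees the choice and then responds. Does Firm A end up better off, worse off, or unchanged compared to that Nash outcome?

unchanged

Backward induction with Firm B moving first.
- Budget: BR = High, leader payoff 8.
- Value: BR = High, leader payoff 17.
- Plus: BR = Low, leader payoff 7.
- Premium: BR = Low, leader payoff 14.
Firm B's induced payoffs are 8, 17, 7, 14, so Firm B commits to Value. Subgame-perfect outcome: (High, Value) with payoffs (20, 17).
Now find the simultaneous Nash equilibrium.
Firm A's best replies: Budget→High; Value→High; Plus→Low; Premium→Low.
Firm B's best replies: Low→Budget; High→Value.
The unique mutual best reply is (High, Value), giving (20, 17).
Firm A earns 20 sequentially versus 20 at the Nash outcome: unchanged.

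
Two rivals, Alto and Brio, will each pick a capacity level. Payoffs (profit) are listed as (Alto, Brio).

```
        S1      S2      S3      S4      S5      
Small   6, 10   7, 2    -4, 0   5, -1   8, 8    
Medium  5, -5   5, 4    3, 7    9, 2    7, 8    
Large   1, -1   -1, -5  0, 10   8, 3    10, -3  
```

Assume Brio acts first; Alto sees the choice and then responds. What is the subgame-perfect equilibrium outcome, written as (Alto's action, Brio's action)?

(Small, S1)

Alto best-responds to each possible Brio move:
- S1: Alto compares 6, 5, 1 and picks Small; Brio would get 10.
- S2: Alto compares 7, 5, -1 and picks Small; Brio would get 2.
- S3: Alto compares -4, 3, 0 and picks Medium; Brio would get 7.
- S4: Alto compares 5, 9, 8 and picks Medium; Brio would get 2.
- S5: Alto compares 8, 7, 10 and picks Large; Brio would get -3.
Maximizing over 10, 2, 7, 2, -3, Brio chooses S1. Subgame-perfect outcome: (Small, S1) with payoffs (6, 10).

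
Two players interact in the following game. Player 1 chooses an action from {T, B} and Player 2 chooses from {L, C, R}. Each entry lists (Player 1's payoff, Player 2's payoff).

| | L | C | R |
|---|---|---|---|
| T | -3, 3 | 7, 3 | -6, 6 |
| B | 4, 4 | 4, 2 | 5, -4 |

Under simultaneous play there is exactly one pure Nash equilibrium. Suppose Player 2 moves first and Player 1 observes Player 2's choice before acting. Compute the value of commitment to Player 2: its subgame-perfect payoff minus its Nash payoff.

0

Player 1 best-responds to each possible Player 2 move:
- L: BR = B, leader payoff 4.
- C: BR = T, leader payoff 3.
- R: BR = B, leader payoff -4.
Among 4, 3, -4, the best is 4 at L. Subgame-perfect outcome: (B, L) with payoffs (4, 4).
Now find the simultaneous Nash equilibrium.
Player 1's best replies: L→B; C→T; R→B.
Player 2's best replies: T→R; B→L.
The unique mutual best reply is (B, L), giving (4, 4).
Player 2's commitment gain: 4 − 4 = 0.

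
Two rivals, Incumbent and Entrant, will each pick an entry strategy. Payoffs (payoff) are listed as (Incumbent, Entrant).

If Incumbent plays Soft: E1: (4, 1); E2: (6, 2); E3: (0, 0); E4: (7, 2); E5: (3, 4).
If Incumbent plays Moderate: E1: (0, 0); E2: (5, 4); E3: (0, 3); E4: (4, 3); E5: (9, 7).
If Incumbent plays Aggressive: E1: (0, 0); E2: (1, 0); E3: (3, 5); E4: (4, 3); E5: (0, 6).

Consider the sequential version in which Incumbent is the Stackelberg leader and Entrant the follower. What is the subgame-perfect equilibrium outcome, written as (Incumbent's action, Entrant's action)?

Work backward from Entrant's decision.
- Soft: BR = E5, leader payoff 3.
- Moderate: BR = E5, leader payoff 9.
- Aggressive: BR = E5, leader payoff 0.
Incumbent's induced payoffs are 3, 9, 0, so Incumbent commits to Moderate. Subgame-perfect outcome: (Moderate, E5) with payoffs (9, 7).

(Moderate, E5)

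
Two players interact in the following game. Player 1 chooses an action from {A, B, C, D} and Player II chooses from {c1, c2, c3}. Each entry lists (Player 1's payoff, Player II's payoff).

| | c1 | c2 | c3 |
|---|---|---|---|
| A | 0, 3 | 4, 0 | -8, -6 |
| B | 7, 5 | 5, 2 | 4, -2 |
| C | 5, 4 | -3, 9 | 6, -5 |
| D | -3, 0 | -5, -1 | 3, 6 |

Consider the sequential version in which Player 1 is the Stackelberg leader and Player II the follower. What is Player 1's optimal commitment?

B

Player II best-responds to each possible Player 1 move:
- A → Player II plays c1 (best of 3, 0, -6); Player 1 gets 0.
- B → Player II plays c1 (best of 5, 2, -2); Player 1 gets 7.
- C → Player II plays c2 (best of 4, 9, -5); Player 1 gets -3.
- D → Player II plays c3 (best of 0, -1, 6); Player 1 gets 3.
Maximizing over 0, 7, -3, 3, Player 1 chooses B. Subgame-perfect outcome: (B, c1) with payoffs (7, 5).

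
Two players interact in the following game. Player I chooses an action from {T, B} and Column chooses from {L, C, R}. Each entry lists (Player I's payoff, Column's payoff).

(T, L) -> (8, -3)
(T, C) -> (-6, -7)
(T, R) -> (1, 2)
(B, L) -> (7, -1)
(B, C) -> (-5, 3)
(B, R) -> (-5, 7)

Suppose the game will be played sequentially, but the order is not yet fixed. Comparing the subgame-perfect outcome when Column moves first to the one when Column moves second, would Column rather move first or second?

first

If Player I leads: Column's best replies are T→R, B→R; Player I's induced payoffs 1, -5; outcome (T, R), payoffs (1, 2).
If Column leads: Player I's best replies are L→T, C→B, R→T; Column's induced payoffs -3, 3, 2; outcome (B, C), payoffs (-5, 3).
Column gets 3 moving first and 2 moving second, so Column prefers to move first.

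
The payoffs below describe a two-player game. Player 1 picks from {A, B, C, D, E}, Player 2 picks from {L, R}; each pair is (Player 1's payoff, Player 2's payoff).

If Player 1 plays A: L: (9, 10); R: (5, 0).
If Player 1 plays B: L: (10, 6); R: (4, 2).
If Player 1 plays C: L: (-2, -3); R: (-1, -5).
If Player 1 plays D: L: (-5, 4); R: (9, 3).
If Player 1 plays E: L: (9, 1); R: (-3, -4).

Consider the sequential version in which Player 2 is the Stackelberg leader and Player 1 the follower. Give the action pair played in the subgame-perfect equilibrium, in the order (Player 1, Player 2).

Solve by backward induction (Player 2 leads).
- L → Player 1 plays B (best of 9, 10, -2, -5, 9); Player 2 gets 6.
- R → Player 1 plays D (best of 5, 4, -1, 9, -3); Player 2 gets 3.
Player 2's induced payoffs are 6, 3, so Player 2 commits to L. Subgame-perfect outcome: (B, L) with payoffs (10, 6).

(B, L)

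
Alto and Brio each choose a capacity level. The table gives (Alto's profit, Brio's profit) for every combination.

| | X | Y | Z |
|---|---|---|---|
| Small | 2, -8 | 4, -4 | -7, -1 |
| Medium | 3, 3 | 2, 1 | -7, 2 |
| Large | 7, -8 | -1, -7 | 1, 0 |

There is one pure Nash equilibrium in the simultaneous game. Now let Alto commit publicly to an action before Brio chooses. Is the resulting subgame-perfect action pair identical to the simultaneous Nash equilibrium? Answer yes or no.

Work backward from Brio's decision.
- Small → Brio plays Z (best of -8, -4, -1); Alto gets -7.
- Medium → Brio plays X (best of 3, 1, 2); Alto gets 3.
- Large → Brio plays Z (best of -8, -7, 0); Alto gets 1.
Maximizing over -7, 3, 1, Alto chooses Medium. Subgame-perfect outcome: (Medium, X) with payoffs (3, 3).
Now find the simultaneous Nash equilibrium.
Alto's best replies: X→Large; Y→Small; Z→Large.
Brio's best replies: Small→Z; Medium→X; Large→Z.
The unique mutual best reply is (Large, Z), giving (1, 0).
Sequential outcome (Medium, X) differs from the Nash profile (Large, Z).

no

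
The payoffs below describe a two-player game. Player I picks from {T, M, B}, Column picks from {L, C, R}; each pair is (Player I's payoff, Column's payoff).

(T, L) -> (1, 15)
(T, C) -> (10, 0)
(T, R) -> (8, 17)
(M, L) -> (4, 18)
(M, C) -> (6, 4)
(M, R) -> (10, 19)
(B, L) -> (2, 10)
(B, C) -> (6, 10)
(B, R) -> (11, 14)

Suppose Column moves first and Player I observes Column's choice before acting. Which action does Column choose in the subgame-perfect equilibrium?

Solve by backward induction (Column leads).
- L: BR = M, leader payoff 18.
- C: BR = T, leader payoff 0.
- R: BR = B, leader payoff 14.
Maximizing over 18, 0, 14, Column chooses L. Subgame-perfect outcome: (M, L) with payoffs (4, 18).

L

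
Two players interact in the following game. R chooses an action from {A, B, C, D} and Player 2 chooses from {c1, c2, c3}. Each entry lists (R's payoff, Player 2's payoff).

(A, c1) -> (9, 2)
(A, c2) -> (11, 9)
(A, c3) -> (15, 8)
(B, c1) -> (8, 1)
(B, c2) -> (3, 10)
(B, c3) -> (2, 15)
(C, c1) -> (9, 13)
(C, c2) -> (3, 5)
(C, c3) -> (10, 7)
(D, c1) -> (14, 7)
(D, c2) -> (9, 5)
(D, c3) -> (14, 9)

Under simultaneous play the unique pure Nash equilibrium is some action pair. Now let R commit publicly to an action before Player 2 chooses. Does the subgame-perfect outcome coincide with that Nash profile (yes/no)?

Work backward from Player 2's decision.
- A → Player 2 plays c2 (best of 2, 9, 8); R gets 11.
- B → Player 2 plays c3 (best of 1, 10, 15); R gets 2.
- C → Player 2 plays c1 (best of 13, 5, 7); R gets 9.
- D → Player 2 plays c3 (best of 7, 5, 9); R gets 14.
Among 11, 2, 9, 14, the best is 14 at D. Subgame-perfect outcome: (D, c3) with payoffs (14, 9).
For the simultaneous game, intersect best replies.
R's best replies: c1→D; c2→A; c3→A.
Player 2's best replies: A→c2; B→c3; C→c1; D→c3.
Only (A, c2) has each player best-responding; Nash payoffs (11, 9).
Sequential outcome (D, c3) differs from the Nash profile (A, c2).

no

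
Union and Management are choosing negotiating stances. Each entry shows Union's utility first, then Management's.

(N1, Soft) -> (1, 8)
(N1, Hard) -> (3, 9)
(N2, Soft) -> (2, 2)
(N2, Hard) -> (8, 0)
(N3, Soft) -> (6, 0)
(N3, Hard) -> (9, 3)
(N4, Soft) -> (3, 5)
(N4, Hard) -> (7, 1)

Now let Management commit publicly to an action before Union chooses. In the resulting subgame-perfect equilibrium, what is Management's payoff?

3

Solve by backward induction (Management leads).
- Soft → Union plays N3 (best of 1, 2, 6, 3); Management gets 0.
- Hard → Union plays N3 (best of 3, 8, 9, 7); Management gets 3.
Among 0, 3, the best is 3 at Hard. Subgame-perfect outcome: (N3, Hard) with payoffs (9, 3).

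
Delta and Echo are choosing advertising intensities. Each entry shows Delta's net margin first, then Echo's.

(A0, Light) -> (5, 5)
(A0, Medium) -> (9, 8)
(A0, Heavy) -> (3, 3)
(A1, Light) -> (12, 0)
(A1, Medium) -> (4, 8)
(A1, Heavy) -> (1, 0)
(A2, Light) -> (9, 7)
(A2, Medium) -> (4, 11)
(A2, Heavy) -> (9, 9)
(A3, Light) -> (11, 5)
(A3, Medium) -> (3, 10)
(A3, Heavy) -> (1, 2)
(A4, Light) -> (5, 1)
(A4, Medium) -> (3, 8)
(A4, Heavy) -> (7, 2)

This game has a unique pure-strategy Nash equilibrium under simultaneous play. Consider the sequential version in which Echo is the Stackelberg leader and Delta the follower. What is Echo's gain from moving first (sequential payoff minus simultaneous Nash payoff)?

Delta best-responds to each possible Echo move:
- Light → Delta plays A1 (best of 5, 12, 9, 11, 5); Echo gets 0.
- Medium → Delta plays A0 (best of 9, 4, 4, 3, 3); Echo gets 8.
- Heavy → Delta plays A2 (best of 3, 1, 9, 1, 7); Echo gets 9.
Maximizing over 0, 8, 9, Echo chooses Heavy. Subgame-perfect outcome: (A2, Heavy) with payoffs (9, 9).
Under simultaneous play:
Delta's best replies: Light→A1; Medium→A0; Heavy→A2.
Echo's best replies: A0→Medium; A1→Medium; A2→Medium; A3→Medium; A4→Medium.
Only (A0, Medium) has each player best-responding; Nash payoffs (9, 8).
Echo's commitment gain: 9 − 8 = 1.

1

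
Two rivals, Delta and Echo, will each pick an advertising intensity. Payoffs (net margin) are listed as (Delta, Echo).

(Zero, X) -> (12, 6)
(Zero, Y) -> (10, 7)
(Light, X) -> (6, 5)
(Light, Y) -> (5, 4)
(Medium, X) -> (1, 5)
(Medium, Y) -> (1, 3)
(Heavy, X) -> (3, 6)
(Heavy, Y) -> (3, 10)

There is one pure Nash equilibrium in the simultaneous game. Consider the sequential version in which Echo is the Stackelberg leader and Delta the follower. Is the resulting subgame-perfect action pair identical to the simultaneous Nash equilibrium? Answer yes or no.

yes

Work backward from Delta's decision.
- X: Delta compares 12, 6, 1, 3 and picks Zero; Echo would get 6.
- Y: Delta compares 10, 5, 1, 3 and picks Zero; Echo would get 7.
Among 6, 7, the best is 7 at Y. Subgame-perfect outcome: (Zero, Y) with payoffs (10, 7).
Under simultaneous play:
Delta's best replies: X→Zero; Y→Zero.
Echo's best replies: Zero→Y; Light→X; Medium→X; Heavy→Y.
Only (Zero, Y) has each player best-responding; Nash payoffs (10, 7).
Sequential outcome (Zero, Y) coincides with the Nash profile (Zero, Y).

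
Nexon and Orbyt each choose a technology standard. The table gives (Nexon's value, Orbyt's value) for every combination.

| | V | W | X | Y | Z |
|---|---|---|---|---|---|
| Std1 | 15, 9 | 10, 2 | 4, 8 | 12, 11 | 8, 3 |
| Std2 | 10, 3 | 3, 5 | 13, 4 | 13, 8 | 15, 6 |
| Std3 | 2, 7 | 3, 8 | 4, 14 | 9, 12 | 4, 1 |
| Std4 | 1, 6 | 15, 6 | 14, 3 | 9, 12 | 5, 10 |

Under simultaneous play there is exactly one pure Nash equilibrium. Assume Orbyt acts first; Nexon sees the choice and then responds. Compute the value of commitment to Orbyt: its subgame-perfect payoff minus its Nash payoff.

Backward induction with Orbyt moving first.
- V → Nexon plays Std1 (best of 15, 10, 2, 1); Orbyt gets 9.
- W → Nexon plays Std4 (best of 10, 3, 3, 15); Orbyt gets 6.
- X → Nexon plays Std4 (best of 4, 13, 4, 14); Orbyt gets 3.
- Y → Nexon plays Std2 (best of 12, 13, 9, 9); Orbyt gets 8.
- Z → Nexon plays Std2 (best of 8, 15, 4, 5); Orbyt gets 6.
Among 9, 6, 3, 8, 6, the best is 9 at V. Subgame-perfect outcome: (Std1, V) with payoffs (15, 9).
For the simultaneous game, intersect best replies.
Nexon's best replies: V→Std1; W→Std4; X→Std4; Y→Std2; Z→Std2.
Orbyt's best replies: Std1→Y; Std2→Y; Std3→X; Std4→Y.
The unique mutual best reply is (Std2, Y), giving (13, 8).
Orbyt's commitment gain: 9 − 8 = 1.

1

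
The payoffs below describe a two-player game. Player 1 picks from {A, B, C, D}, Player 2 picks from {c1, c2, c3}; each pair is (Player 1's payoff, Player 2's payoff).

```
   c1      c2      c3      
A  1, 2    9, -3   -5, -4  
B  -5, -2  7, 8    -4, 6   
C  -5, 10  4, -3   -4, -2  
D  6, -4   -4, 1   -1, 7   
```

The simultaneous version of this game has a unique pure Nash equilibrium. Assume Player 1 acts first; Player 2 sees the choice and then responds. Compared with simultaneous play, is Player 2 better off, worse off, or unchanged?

Solve by backward induction (Player 1 leads).
- A → Player 2 plays c1 (best of 2, -3, -4); Player 1 gets 1.
- B → Player 2 plays c2 (best of -2, 8, 6); Player 1 gets 7.
- C → Player 2 plays c1 (best of 10, -3, -2); Player 1 gets -5.
- D → Player 2 plays c3 (best of -4, 1, 7); Player 1 gets -1.
Player 1's induced payoffs are 1, 7, -5, -1, so Player 1 commits to B. Subgame-perfect outcome: (B, c2) with payoffs (7, 8).
Under simultaneous play:
Player 1's best replies: c1→D; c2→A; c3→D.
Player 2's best replies: A→c1; B→c2; C→c1; D→c3.
The unique mutual best reply is (D, c3), giving (-1, 7).
Player 2 earns 8 sequentially versus 7 at the Nash outcome: better off.

better off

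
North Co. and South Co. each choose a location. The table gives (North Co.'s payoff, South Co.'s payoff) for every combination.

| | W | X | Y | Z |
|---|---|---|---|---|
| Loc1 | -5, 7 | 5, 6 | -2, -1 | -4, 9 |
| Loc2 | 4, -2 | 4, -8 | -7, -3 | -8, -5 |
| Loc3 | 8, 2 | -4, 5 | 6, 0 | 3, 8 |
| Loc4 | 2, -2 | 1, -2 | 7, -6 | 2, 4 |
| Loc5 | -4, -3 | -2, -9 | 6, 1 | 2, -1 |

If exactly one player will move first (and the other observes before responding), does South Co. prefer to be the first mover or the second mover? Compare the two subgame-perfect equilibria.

If North Co. leads: South Co.'s best replies are Loc1→Z, Loc2→W, Loc3→Z, Loc4→Z, Loc5→Y; North Co.'s induced payoffs -4, 4, 3, 2, 6; outcome (Loc5, Y), payoffs (6, 1).
If South Co. leads: North Co.'s best replies are W→Loc3, X→Loc1, Y→Loc4, Z→Loc3; South Co.'s induced payoffs 2, 6, -6, 8; outcome (Loc3, Z), payoffs (3, 8).
South Co. gets 8 moving first and 1 moving second, so South Co. prefers to move first.

first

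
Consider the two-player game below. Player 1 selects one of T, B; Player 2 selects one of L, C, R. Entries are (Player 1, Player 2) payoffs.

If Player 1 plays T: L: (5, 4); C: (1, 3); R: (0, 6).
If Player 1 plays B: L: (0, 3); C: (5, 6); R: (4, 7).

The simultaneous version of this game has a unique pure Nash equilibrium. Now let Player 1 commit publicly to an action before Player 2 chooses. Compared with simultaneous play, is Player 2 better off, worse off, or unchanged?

Solve by backward induction (Player 1 leads).
- T → Player 2 plays R (best of 4, 3, 6); Player 1 gets 0.
- B → Player 2 plays R (best of 3, 6, 7); Player 1 gets 4.
Maximizing over 0, 4, Player 1 chooses B. Subgame-perfect outcome: (B, R) with payoffs (4, 7).
For the simultaneous game, intersect best replies.
Player 1's best replies: L→T; C→B; R→B.
Player 2's best replies: T→R; B→R.
The unique mutual best reply is (B, R), giving (4, 7).
Player 2 earns 7 sequentially versus 7 at the Nash outcome: unchanged.

unchanged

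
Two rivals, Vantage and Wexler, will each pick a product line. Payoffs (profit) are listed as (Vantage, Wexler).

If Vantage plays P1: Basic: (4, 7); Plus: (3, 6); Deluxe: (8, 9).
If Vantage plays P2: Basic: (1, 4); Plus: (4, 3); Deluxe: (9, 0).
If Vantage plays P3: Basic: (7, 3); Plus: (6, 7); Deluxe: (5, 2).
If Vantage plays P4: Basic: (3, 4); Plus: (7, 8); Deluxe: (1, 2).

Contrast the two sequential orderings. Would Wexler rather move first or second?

If Vantage leads: Wexler's best replies are P1→Deluxe, P2→Basic, P3→Plus, P4→Plus; Vantage's induced payoffs 8, 1, 6, 7; outcome (P1, Deluxe), payoffs (8, 9).
If Wexler leads: Vantage's best replies are Basic→P3, Plus→P4, Deluxe→P2; Wexler's induced payoffs 3, 8, 0; outcome (P4, Plus), payoffs (7, 8).
Wexler gets 8 moving first and 9 moving second, so Wexler prefers to move second.

second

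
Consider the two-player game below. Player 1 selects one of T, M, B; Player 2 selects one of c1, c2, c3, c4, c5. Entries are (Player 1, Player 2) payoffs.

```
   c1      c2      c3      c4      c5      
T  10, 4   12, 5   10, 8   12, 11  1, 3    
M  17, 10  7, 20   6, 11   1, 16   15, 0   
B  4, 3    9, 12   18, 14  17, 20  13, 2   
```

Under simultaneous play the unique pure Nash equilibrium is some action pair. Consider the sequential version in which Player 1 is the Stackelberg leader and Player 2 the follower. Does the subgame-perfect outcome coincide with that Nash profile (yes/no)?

Player 2 best-responds to each possible Player 1 move:
- T → Player 2 plays c4 (best of 4, 5, 8, 11, 3); Player 1 gets 12.
- M → Player 2 plays c2 (best of 10, 20, 11, 16, 0); Player 1 gets 7.
- B → Player 2 plays c4 (best of 3, 12, 14, 20, 2); Player 1 gets 17.
Maximizing over 12, 7, 17, Player 1 chooses B. Subgame-perfect outcome: (B, c4) with payoffs (17, 20).
For the simultaneous game, intersect best replies.
Player 1's best replies: c1→M; c2→T; c3→B; c4→B; c5→M.
Player 2's best replies: T→c4; M→c2; B→c4.
The unique mutual best reply is (B, c4), giving (17, 20).
Sequential outcome (B, c4) coincides with the Nash profile (B, c4).

yes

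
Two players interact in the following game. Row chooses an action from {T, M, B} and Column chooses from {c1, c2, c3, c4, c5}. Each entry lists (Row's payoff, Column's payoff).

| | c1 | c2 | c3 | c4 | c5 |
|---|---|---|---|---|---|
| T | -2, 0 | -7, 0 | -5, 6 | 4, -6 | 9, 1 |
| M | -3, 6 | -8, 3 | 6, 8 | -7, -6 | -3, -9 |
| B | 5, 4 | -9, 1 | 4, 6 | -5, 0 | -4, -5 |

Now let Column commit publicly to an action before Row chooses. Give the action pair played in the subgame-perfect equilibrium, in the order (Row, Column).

(M, c3)

Work backward from Row's decision.
- c1: Row compares -2, -3, 5 and picks B; Column would get 4.
- c2: Row compares -7, -8, -9 and picks T; Column would get 0.
- c3: Row compares -5, 6, 4 and picks M; Column would get 8.
- c4: Row compares 4, -7, -5 and picks T; Column would get -6.
- c5: Row compares 9, -3, -4 and picks T; Column would get 1.
Maximizing over 4, 0, 8, -6, 1, Column chooses c3. Subgame-perfect outcome: (M, c3) with payoffs (6, 8).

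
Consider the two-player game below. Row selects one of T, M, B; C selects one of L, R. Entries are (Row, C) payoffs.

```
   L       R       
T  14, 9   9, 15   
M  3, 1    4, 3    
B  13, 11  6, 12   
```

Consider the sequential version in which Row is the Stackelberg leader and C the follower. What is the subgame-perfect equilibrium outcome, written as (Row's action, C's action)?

Backward induction with Row moving first.
- T: C compares 9, 15 and picks R; Row would get 9.
- M: C compares 1, 3 and picks R; Row would get 4.
- B: C compares 11, 12 and picks R; Row would get 6.
Maximizing over 9, 4, 6, Row chooses T. Subgame-perfect outcome: (T, R) with payoffs (9, 15).

(T, R)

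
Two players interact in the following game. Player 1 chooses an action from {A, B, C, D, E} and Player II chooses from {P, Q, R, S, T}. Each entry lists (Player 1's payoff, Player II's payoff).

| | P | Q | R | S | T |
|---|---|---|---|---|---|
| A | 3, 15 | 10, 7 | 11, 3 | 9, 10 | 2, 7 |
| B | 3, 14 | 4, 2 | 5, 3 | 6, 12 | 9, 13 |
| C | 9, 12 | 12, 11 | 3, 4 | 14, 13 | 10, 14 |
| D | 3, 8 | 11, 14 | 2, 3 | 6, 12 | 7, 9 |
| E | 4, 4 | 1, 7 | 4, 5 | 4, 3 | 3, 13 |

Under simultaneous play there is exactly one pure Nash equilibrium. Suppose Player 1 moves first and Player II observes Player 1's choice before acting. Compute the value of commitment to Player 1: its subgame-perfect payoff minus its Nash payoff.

Player II best-responds to each possible Player 1 move:
- A: BR = P, leader payoff 3.
- B: BR = P, leader payoff 3.
- C: BR = T, leader payoff 10.
- D: BR = Q, leader payoff 11.
- E: BR = T, leader payoff 3.
Player 1's induced payoffs are 3, 3, 10, 11, 3, so Player 1 commits to D. Subgame-perfect outcome: (D, Q) with payoffs (11, 14).
For the simultaneous game, intersect best replies.
Player 1's best replies: P→C; Q→C; R→A; S→C; T→C.
Player II's best replies: A→P; B→P; C→T; D→Q; E→T.
Only (C, T) has each player best-responding; Nash payoffs (10, 14).
Player 1's commitment gain: 11 − 10 = 1.

1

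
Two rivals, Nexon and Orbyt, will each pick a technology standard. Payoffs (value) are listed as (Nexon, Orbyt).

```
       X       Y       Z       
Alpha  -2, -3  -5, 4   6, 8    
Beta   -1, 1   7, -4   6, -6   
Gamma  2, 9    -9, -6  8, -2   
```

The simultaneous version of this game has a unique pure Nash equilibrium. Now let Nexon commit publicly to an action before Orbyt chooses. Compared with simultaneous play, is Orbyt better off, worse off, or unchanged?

Orbyt best-responds to each possible Nexon move:
- Alpha: Orbyt compares -3, 4, 8 and picks Z; Nexon would get 6.
- Beta: Orbyt compares 1, -4, -6 and picks X; Nexon would get -1.
- Gamma: Orbyt compares 9, -6, -2 and picks X; Nexon would get 2.
Nexon's induced payoffs are 6, -1, 2, so Nexon commits to Alpha. Subgame-perfect outcome: (Alpha, Z) with payoffs (6, 8).
Under simultaneous play:
Nexon's best replies: X→Gamma; Y→Beta; Z→Gamma.
Orbyt's best replies: Alpha→Z; Beta→X; Gamma→X.
Only (Gamma, X) has each player best-responding; Nash payoffs (2, 9).
Orbyt earns 8 sequentially versus 9 at the Nash outcome: worse off.

worse off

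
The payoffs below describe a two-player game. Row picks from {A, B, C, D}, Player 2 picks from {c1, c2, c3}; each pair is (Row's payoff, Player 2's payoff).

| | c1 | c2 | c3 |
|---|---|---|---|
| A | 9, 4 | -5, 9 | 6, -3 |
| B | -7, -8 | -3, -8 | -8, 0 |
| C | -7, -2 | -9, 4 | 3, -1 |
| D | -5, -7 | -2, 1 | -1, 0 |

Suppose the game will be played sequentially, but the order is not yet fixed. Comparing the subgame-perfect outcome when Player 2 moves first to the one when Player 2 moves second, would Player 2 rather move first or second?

If Row leads: Player 2's best replies are A→c2, B→c3, C→c2, D→c2; Row's induced payoffs -5, -8, -9, -2; outcome (D, c2), payoffs (-2, 1).
If Player 2 leads: Row's best replies are c1→A, c2→D, c3→A; Player 2's induced payoffs 4, 1, -3; outcome (A, c1), payoffs (9, 4).
Player 2 gets 4 moving first and 1 moving second, so Player 2 prefers to move first.

first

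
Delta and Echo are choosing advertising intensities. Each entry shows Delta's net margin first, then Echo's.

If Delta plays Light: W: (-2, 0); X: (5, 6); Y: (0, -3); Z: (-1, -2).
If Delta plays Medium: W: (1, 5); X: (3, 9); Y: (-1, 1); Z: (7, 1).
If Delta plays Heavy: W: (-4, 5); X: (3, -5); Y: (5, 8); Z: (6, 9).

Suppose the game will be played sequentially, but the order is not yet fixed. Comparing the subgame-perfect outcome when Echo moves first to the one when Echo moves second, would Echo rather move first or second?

If Delta leads: Echo's best replies are Light→X, Medium→X, Heavy→Z; Delta's induced payoffs 5, 3, 6; outcome (Heavy, Z), payoffs (6, 9).
If Echo leads: Delta's best replies are W→Medium, X→Light, Y→Heavy, Z→Medium; Echo's induced payoffs 5, 6, 8, 1; outcome (Heavy, Y), payoffs (5, 8).
Echo gets 8 moving first and 9 moving second, so Echo prefers to move second.

second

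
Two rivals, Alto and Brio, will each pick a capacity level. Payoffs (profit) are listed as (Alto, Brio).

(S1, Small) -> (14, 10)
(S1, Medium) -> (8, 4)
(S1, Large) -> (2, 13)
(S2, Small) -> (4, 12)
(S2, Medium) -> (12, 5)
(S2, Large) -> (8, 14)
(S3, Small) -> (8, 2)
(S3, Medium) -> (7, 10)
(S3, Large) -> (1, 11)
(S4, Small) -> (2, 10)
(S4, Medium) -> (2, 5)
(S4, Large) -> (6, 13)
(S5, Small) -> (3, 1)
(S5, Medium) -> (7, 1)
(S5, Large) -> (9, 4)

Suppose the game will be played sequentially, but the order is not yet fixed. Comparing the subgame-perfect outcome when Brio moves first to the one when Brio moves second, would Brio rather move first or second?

If Alto leads: Brio's best replies are S1→Large, S2→Large, S3→Large, S4→Large, S5→Large; Alto's induced payoffs 2, 8, 1, 6, 9; outcome (S5, Large), payoffs (9, 4).
If Brio leads: Alto's best replies are Small→S1, Medium→S2, Large→S5; Brio's induced payoffs 10, 5, 4; outcome (S1, Small), payoffs (14, 10).
Brio gets 10 moving first and 4 moving second, so Brio prefers to move first.

first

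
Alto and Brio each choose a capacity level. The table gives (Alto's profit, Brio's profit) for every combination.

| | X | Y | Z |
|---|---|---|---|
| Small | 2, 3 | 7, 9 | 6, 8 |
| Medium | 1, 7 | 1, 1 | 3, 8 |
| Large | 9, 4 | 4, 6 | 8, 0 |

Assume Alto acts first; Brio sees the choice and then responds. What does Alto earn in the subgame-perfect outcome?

7

Solve by backward induction (Alto leads).
- Small: Brio compares 3, 9, 8 and picks Y; Alto would get 7.
- Medium: Brio compares 7, 1, 8 and picks Z; Alto would get 3.
- Large: Brio compares 4, 6, 0 and picks Y; Alto would get 4.
Among 7, 3, 4, the best is 7 at Small. Subgame-perfect outcome: (Small, Y) with payoffs (7, 9).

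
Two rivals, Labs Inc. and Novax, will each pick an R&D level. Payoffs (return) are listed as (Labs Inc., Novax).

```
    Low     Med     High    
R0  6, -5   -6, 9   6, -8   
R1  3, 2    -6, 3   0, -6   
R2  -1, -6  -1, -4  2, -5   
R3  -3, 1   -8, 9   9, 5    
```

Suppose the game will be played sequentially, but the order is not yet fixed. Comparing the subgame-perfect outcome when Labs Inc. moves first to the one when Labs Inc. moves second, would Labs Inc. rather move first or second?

second

If Labs Inc. leads: Novax's best replies are R0→Med, R1→Med, R2→Med, R3→Med; Labs Inc.'s induced payoffs -6, -6, -1, -8; outcome (R2, Med), payoffs (-1, -4).
If Novax leads: Labs Inc.'s best replies are Low→R0, Med→R2, High→R3; Novax's induced payoffs -5, -4, 5; outcome (R3, High), payoffs (9, 5).
Labs Inc. gets -1 moving first and 9 moving second, so Labs Inc. prefers to move second.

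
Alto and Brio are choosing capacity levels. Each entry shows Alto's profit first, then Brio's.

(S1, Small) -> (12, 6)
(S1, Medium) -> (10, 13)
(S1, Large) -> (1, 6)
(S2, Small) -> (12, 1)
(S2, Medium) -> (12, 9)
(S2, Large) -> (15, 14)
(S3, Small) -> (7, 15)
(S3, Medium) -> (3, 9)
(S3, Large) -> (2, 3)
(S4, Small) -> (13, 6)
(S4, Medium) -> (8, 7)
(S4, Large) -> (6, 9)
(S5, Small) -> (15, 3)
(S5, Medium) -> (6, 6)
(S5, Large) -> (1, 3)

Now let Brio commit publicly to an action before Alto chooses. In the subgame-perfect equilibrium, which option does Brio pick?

Solve by backward induction (Brio leads).
- Small: Alto compares 12, 12, 7, 13, 15 and picks S5; Brio would get 3.
- Medium: Alto compares 10, 12, 3, 8, 6 and picks S2; Brio would get 9.
- Large: Alto compares 1, 15, 2, 6, 1 and picks S2; Brio would get 14.
Brio's induced payoffs are 3, 9, 14, so Brio commits to Large. Subgame-perfect outcome: (S2, Large) with payoffs (15, 14).

Large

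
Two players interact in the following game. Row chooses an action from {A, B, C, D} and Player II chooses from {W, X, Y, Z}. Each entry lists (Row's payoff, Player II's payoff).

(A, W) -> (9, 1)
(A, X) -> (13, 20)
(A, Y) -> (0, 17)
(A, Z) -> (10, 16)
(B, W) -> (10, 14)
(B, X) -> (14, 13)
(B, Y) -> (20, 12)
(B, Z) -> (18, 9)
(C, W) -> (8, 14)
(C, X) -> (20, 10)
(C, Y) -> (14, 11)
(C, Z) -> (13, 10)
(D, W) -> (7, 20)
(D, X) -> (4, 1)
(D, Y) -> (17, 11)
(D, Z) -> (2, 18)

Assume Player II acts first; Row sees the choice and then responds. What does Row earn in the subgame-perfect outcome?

10

Row best-responds to each possible Player II move:
- W: BR = B, leader payoff 14.
- X: BR = C, leader payoff 10.
- Y: BR = B, leader payoff 12.
- Z: BR = B, leader payoff 9.
Player II's induced payoffs are 14, 10, 12, 9, so Player II commits to W. Subgame-perfect outcome: (B, W) with payoffs (10, 14).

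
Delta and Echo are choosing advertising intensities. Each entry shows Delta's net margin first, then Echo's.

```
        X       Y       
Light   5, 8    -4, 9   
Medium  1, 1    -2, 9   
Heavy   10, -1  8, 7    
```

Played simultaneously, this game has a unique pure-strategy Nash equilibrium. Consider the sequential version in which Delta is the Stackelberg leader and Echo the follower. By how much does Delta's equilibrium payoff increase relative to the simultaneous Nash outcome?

0

Echo best-responds to each possible Delta move:
- Light: BR = Y, leader payoff -4.
- Medium: BR = Y, leader payoff -2.
- Heavy: BR = Y, leader payoff 8.
Delta's induced payoffs are -4, -2, 8, so Delta commits to Heavy. Subgame-perfect outcome: (Heavy, Y) with payoffs (8, 7).
Under simultaneous play:
Delta's best replies: X→Heavy; Y→Heavy.
Echo's best replies: Light→Y; Medium→Y; Heavy→Y.
The unique mutual best reply is (Heavy, Y), giving (8, 7).
Delta's commitment gain: 8 − 8 = 0.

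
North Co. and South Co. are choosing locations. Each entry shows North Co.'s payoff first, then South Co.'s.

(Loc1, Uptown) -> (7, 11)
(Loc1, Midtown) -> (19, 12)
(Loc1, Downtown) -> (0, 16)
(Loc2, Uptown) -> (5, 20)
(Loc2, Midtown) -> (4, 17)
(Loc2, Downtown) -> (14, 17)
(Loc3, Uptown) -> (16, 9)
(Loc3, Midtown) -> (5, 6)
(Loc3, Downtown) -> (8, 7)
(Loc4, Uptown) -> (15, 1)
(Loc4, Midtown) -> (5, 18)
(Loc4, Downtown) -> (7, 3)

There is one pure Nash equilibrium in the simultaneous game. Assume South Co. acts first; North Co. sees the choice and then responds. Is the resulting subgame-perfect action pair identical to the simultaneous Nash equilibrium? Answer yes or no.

Work backward from North Co.'s decision.
- Uptown: BR = Loc3, leader payoff 9.
- Midtown: BR = Loc1, leader payoff 12.
- Downtown: BR = Loc2, leader payoff 17.
Among 9, 12, 17, the best is 17 at Downtown. Subgame-perfect outcome: (Loc2, Downtown) with payoffs (14, 17).
Now find the simultaneous Nash equilibrium.
North Co.'s best replies: Uptown→Loc3; Midtown→Loc1; Downtown→Loc2.
South Co.'s best replies: Loc1→Downtown; Loc2→Uptown; Loc3→Uptown; Loc4→Midtown.
Only (Loc3, Uptown) has each player best-responding; Nash payoffs (16, 9).
Sequential outcome (Loc2, Downtown) differs from the Nash profile (Loc3, Uptown).

no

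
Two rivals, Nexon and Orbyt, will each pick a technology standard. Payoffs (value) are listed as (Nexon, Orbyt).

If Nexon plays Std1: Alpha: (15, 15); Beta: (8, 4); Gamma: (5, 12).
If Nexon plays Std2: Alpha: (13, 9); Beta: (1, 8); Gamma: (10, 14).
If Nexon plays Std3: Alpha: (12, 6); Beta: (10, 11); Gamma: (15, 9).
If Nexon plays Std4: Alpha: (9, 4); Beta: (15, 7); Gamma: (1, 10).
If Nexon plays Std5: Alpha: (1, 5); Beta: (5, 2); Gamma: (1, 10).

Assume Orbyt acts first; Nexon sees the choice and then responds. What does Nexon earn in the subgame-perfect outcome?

Solve by backward induction (Orbyt leads).
- Alpha: Nexon compares 15, 13, 12, 9, 1 and picks Std1; Orbyt would get 15.
- Beta: Nexon compares 8, 1, 10, 15, 5 and picks Std4; Orbyt would get 7.
- Gamma: Nexon compares 5, 10, 15, 1, 1 and picks Std3; Orbyt would get 9.
Orbyt's induced payoffs are 15, 7, 9, so Orbyt commits to Alpha. Subgame-perfect outcome: (Std1, Alpha) with payoffs (15, 15).

15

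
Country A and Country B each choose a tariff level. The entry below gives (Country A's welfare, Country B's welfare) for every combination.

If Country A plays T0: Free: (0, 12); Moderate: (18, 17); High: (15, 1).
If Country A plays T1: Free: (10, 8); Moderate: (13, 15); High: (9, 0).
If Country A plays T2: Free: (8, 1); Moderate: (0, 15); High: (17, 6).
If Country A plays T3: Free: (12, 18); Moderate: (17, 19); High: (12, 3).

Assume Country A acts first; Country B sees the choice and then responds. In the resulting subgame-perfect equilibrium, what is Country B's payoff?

Country B best-responds to each possible Country A move:
- T0: Country B compares 12, 17, 1 and picks Moderate; Country A would get 18.
- T1: Country B compares 8, 15, 0 and picks Moderate; Country A would get 13.
- T2: Country B compares 1, 15, 6 and picks Moderate; Country A would get 0.
- T3: Country B compares 18, 19, 3 and picks Moderate; Country A would get 17.
Among 18, 13, 0, 17, the best is 18 at T0. Subgame-perfect outcome: (T0, Moderate) with payoffs (18, 17).

17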